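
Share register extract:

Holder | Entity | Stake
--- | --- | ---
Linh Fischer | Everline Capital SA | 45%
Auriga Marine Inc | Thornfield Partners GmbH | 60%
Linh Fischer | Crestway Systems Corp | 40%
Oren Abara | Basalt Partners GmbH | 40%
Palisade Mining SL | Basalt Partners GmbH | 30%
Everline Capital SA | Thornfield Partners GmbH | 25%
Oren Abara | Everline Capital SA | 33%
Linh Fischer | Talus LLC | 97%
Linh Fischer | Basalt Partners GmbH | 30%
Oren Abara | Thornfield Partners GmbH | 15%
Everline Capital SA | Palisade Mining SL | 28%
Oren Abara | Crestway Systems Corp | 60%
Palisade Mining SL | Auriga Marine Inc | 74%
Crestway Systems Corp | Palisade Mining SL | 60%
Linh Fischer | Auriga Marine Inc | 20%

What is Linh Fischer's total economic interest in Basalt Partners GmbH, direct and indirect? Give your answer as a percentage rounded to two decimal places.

40.98%

Linh reaches Basalt along 3 paths.
Direct stake: 30% = 30%.
Via Crestway → Palisade: 40% × 60% × 30% = 7.2%.
Via Everline → Palisade: 45% × 28% × 30% = 3.78%.
Total: 30% + 7.2% + 3.78% = 40.98%.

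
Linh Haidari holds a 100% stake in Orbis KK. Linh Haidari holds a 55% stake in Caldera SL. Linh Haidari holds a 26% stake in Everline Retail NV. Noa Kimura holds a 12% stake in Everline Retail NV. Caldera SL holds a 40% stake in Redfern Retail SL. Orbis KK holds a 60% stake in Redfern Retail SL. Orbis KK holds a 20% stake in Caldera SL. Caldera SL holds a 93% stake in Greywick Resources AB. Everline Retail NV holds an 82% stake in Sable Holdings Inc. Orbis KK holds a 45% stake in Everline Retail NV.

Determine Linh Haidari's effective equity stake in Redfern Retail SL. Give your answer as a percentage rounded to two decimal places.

Linh reaches Redfern along 3 paths.
Via Orbis: 100% × 60% = 60%.
Via Orbis → Caldera: 100% × 20% × 40% = 8%.
Via Caldera: 55% × 40% = 22%.
Total: 60% + 8% + 22% = 90%.
Rounded: 90.00%.

90.00%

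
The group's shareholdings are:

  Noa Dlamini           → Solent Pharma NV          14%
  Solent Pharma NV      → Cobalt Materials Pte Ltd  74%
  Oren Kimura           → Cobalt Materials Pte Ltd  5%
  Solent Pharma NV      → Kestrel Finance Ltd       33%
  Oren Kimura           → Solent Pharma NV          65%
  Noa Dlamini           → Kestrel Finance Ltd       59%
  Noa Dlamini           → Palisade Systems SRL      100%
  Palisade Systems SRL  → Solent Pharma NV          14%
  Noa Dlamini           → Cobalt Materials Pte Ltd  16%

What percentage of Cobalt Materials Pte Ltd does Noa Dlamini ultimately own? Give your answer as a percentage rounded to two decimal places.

36.72%

Noa reaches Cobalt along 3 paths.
Direct stake: 16% = 16%.
Via Palisade → Solent: 100% × 14% × 74% = 10.36%.
Via Solent: 14% × 74% = 10.36%.
Total: 16% + 10.36% + 10.36% = 36.72%.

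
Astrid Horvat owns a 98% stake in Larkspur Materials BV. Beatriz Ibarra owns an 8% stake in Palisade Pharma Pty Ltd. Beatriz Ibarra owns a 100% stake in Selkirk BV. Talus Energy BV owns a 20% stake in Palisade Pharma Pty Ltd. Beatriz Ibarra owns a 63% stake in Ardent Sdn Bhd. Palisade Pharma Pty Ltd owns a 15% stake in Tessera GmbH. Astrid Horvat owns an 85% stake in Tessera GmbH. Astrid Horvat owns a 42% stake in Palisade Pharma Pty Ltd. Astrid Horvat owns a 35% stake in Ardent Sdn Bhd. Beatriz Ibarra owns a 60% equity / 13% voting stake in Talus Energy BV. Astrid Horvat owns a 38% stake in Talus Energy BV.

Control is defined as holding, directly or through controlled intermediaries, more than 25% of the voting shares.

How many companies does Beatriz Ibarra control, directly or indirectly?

2

Beatriz holds 63% of Ardent, so Beatriz controls Ardent.
Beatriz holds 100% of Selkirk, so Beatriz controls Selkirk.
No other company's threshold is met.
Beatriz controls 2 companies.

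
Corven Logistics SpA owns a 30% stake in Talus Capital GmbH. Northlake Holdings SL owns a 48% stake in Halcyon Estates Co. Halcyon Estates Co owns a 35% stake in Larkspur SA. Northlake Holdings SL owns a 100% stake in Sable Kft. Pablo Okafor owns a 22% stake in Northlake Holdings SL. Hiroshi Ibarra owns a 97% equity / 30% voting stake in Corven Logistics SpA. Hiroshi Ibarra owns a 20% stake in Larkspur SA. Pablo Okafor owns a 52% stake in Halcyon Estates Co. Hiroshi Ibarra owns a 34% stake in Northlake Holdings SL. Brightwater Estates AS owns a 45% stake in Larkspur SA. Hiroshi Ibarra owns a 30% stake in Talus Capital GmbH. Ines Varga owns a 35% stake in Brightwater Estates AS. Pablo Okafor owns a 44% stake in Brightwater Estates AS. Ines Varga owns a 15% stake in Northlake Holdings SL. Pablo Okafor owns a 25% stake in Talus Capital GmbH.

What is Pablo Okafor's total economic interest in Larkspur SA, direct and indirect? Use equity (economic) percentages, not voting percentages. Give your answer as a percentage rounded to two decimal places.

Pablo reaches Larkspur along 3 paths.
Via Brightwater: 44% × 45% = 19.8%.
Via Halcyon: 52% × 35% = 18.2%.
Via Northlake → Halcyon: 22% × 48% × 35% = 3.696%.
Total: 19.8% + 18.2% + 3.696% = 41.696%.
Rounded: 41.70%.

41.70%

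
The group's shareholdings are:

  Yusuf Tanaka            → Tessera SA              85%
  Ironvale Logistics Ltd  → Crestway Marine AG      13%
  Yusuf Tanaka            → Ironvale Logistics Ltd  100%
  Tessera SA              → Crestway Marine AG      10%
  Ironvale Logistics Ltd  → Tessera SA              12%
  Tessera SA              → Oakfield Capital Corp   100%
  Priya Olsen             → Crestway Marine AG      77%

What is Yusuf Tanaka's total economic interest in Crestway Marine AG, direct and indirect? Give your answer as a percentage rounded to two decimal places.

Yusuf reaches Crestway along 3 paths.
Via Ironvale: 100% × 13% = 13%.
Via Tessera: 85% × 10% = 8.5%.
Via Ironvale → Tessera: 100% × 12% × 10% = 1.2%.
Total: 13% + 8.5% + 1.2% = 22.7%.
Rounded: 22.70%.

22.70%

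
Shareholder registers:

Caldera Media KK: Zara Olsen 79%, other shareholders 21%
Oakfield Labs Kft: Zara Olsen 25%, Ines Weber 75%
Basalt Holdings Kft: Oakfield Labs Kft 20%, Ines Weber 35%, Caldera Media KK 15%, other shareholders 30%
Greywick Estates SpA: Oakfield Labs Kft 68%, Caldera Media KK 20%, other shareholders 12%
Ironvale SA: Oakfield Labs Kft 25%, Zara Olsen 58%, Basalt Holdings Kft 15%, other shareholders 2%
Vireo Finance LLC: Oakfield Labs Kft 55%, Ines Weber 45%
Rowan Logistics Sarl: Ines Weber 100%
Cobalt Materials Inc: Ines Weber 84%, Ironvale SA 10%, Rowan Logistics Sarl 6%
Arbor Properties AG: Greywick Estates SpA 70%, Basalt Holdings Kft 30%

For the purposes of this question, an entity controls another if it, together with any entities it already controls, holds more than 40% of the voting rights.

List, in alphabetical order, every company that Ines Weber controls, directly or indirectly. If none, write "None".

Ines holds 75% of Oakfield, so Ines controls Oakfield.
Oakfield and Ines together hold 20% + 35% = 55% of Basalt, so Ines controls Basalt.
Oakfield holds 68% of Greywick, so Ines controls Greywick.
Oakfield and Ines together hold 55% + 45% = 100% of Vireo, so Ines controls Vireo.
Ines holds 100% of Rowan, so Ines controls Rowan.
Ines and Rowan together hold 84% + 6% = 90% of Cobalt, so Ines controls Cobalt.
Greywick and Basalt together hold 70% + 30% = 100% of Arbor, so Ines controls Arbor.
No other company's threshold is met.

Arbor Properties AG, Basalt Holdings Kft, Cobalt Materials Inc, Greywick Estates SpA, Oakfield Labs Kft, Rowan Logistics Sarl, Vireo Finance LLC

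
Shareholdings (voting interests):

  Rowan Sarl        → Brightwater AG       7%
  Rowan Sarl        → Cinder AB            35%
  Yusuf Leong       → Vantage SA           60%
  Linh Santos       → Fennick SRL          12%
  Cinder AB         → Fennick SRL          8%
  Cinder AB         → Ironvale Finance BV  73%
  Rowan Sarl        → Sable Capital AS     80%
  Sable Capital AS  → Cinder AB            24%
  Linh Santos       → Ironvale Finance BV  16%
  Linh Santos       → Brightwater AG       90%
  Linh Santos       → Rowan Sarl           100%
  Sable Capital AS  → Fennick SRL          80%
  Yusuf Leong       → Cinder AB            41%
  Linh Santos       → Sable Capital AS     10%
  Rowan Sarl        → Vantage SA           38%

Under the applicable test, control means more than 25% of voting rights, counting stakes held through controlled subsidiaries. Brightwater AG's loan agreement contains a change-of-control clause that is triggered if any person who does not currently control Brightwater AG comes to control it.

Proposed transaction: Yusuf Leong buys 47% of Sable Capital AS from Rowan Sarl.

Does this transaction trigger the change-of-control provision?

The purchase adds only to Yusuf's holdings (Rowan's stake shrinks), so Yusuf is the only person who could newly come to control Brightwater.
Yusuf holds 41% of Cinder, so Yusuf controls Cinder.
Yusuf holds 60% of Vantage, so Yusuf controls Vantage.
Cinder holds 73% of Ironvale, so Yusuf controls Ironvale.
Neither Yusuf nor any entity Yusuf controls holds any voting interest in Brightwater.
So before the transaction, Yusuf does not control Brightwater.
After the purchase, Yusuf holds 47% of Sable directly, and Rowan's stake falls to 33%.
Yusuf holds 47% of Sable, so Yusuf controls Sable.
Yusuf and Sable together hold 41% + 24% = 65% of Cinder, so Yusuf controls Cinder.
Cinder and Sable together hold 8% + 80% = 88% of Fennick, so Yusuf controls Fennick.
After the transaction, neither Yusuf nor any entity Yusuf controls holds a voting interest in Brightwater, so Yusuf still does not control it.
No new person acquires control, so the clause is not triggered.

No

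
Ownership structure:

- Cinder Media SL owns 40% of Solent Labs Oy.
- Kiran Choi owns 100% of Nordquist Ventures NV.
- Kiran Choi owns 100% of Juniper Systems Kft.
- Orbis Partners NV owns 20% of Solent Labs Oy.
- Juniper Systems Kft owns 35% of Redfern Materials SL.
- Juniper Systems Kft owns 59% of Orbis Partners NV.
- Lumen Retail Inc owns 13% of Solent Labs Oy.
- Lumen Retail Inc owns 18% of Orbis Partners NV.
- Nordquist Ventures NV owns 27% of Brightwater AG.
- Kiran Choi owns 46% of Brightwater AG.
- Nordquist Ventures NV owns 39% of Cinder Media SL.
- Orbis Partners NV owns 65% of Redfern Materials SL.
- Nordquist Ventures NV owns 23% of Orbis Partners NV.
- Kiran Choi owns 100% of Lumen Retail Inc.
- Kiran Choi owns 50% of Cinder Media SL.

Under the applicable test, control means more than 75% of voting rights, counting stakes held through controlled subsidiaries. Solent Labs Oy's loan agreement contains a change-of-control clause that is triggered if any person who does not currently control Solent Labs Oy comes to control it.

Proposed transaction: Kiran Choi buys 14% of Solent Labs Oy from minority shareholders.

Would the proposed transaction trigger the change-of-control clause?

Yes

The purchase changes only Kiran's holdings, so Kiran is the only person who could newly come to control Solent.
Kiran holds 100% of Juniper, so Kiran controls Juniper.
Kiran holds 100% of Lumen, so Kiran controls Lumen.
Kiran holds 100% of Nordquist, so Kiran controls Nordquist.
Nordquist and Juniper and Lumen together hold 23% + 59% + 18% = 100% of Orbis, so Kiran controls Orbis.
Kiran and Nordquist together hold 50% + 39% = 89% of Cinder, so Kiran controls Cinder.
Orbis and Juniper together hold 65% + 35% = 100% of Redfern, so Kiran controls Redfern.
In Solent, Kiran's side holds only 20% + 40% + 13% = 73%, not > 75%.
So before the transaction, Kiran does not control Solent.
After the purchase, Kiran holds 14% of Solent directly.
Orbis and Cinder and Lumen and Kiran together hold 20% + 40% + 13% + 14% = 87% of Solent, so Kiran controls Solent.
Kiran did not control Solent before and does after, so the clause is triggered.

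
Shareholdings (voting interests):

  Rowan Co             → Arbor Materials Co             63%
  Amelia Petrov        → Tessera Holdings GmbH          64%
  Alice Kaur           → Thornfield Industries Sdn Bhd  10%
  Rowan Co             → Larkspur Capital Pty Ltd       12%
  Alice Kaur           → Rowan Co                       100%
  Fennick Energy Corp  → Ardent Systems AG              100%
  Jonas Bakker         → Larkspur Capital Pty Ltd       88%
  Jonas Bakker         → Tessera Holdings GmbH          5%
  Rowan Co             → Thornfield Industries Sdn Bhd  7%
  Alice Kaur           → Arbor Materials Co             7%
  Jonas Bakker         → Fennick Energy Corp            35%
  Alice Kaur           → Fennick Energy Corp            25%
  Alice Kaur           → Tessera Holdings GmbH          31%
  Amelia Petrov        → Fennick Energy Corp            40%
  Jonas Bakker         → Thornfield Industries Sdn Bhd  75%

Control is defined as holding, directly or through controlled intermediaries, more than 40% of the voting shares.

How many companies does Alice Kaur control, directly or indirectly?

2

Alice holds 100% of Rowan, so Alice controls Rowan.
Alice and Rowan together hold 7% + 63% = 70% of Arbor, so Alice controls Arbor.
No other company's threshold is met.
Alice controls 2 companies.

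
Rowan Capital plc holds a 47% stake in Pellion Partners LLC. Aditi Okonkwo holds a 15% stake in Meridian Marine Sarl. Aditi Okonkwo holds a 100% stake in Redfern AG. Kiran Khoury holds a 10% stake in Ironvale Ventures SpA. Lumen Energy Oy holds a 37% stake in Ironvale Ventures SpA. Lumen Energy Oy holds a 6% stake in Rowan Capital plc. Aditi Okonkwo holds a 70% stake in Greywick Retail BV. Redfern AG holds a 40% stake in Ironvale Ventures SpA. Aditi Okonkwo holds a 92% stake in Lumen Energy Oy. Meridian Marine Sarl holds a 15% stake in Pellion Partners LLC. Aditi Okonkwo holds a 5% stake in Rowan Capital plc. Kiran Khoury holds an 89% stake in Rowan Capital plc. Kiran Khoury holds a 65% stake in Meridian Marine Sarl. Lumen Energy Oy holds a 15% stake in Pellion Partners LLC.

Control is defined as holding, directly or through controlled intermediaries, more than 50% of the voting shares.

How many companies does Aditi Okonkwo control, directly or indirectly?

Aditi holds 100% of Redfern, so Aditi controls Redfern.
Aditi holds 92% of Lumen, so Aditi controls Lumen.
Lumen and Redfern together hold 37% + 40% = 77% of Ironvale, so Aditi controls Ironvale.
Aditi holds 70% of Greywick, so Aditi controls Greywick.
No other company's threshold is met.
Aditi controls 4 companies.

4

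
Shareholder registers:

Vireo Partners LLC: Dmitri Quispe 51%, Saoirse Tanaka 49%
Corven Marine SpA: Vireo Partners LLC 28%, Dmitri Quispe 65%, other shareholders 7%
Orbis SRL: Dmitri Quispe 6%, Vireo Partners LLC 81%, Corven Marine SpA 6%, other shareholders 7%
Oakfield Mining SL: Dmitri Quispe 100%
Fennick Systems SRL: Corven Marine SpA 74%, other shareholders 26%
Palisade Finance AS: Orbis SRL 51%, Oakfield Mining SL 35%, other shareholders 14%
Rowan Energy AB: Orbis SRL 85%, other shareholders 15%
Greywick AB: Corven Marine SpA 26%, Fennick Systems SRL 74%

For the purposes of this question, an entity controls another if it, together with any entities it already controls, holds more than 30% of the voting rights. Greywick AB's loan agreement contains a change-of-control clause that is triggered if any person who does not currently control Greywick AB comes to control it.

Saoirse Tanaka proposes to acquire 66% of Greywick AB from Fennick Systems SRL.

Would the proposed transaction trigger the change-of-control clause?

The purchase adds only to Saoirse's holdings (Fennick's stake shrinks), so Saoirse is the only person who could newly come to control Greywick.
Saoirse holds 49% of Vireo, so Saoirse controls Vireo.
Vireo holds 81% of Orbis, so Saoirse controls Orbis.
Orbis holds 51% of Palisade, so Saoirse controls Palisade.
Orbis holds 85% of Rowan, so Saoirse controls Rowan.
Neither Saoirse nor any entity Saoirse controls holds any voting interest in Greywick.
So before the transaction, Saoirse does not control Greywick.
After the purchase, Saoirse holds 66% of Greywick directly, and Fennick's stake falls to 8%.
Saoirse holds 66% of Greywick, so Saoirse controls Greywick.
Saoirse did not control Greywick before and does after, so the clause is triggered.

Yes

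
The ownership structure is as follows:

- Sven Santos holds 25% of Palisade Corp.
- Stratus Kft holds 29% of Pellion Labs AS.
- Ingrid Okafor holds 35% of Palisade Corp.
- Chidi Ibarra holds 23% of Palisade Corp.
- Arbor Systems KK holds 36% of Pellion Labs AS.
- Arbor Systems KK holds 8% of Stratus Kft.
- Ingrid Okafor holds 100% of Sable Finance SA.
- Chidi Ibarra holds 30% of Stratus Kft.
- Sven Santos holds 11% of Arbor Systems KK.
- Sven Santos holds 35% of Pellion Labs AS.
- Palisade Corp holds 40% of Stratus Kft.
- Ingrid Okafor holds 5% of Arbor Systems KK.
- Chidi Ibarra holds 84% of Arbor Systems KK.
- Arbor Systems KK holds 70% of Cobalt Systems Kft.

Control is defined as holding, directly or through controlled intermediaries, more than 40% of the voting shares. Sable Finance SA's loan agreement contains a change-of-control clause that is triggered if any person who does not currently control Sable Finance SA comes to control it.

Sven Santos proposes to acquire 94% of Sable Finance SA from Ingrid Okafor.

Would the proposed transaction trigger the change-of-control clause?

Yes

The purchase adds only to Sven's holdings (Ingrid's stake shrinks), so Sven is the only person who could newly come to control Sable.
Sven's largest direct stake is 35% in Pellion, which does not meet the threshold, so Sven controls no company.
Neither Sven nor any entity Sven controls holds any voting interest in Sable.
So before the transaction, Sven does not control Sable.
After the purchase, Sven holds 94% of Sable directly, and Ingrid's stake falls to 6%.
Sven holds 94% of Sable, so Sven controls Sable.
Sven did not control Sable before and does after, so the clause is triggered.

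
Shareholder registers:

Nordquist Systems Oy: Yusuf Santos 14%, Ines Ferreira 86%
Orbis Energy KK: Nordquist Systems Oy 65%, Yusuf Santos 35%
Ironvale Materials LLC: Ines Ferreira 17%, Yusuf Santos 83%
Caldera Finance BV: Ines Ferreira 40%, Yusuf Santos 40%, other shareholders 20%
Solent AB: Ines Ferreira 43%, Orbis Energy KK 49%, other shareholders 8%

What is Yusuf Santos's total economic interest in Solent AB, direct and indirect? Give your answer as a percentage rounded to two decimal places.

21.61%

Yusuf reaches Solent along 2 paths.
Via Nordquist → Orbis: 14% × 65% × 49% = 4.459%.
Via Orbis: 35% × 49% = 17.15%.
Total: 4.459% + 17.15% = 21.609%.
Rounded: 21.61%.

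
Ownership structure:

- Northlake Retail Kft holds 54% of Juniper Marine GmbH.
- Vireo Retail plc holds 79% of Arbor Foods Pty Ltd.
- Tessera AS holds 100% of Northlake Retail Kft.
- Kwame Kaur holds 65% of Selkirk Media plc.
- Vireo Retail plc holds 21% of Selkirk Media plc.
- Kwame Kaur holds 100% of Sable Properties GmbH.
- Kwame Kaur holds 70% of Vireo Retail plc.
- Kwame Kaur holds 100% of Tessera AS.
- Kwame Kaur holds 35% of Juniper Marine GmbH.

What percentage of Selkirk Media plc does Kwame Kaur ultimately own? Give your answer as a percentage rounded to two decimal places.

Kwame reaches Selkirk along 2 paths.
Direct stake: 65% = 65%.
Via Vireo: 70% × 21% = 14.7%.
Total: 65% + 14.7% = 79.7%.
Rounded: 79.70%.

79.70%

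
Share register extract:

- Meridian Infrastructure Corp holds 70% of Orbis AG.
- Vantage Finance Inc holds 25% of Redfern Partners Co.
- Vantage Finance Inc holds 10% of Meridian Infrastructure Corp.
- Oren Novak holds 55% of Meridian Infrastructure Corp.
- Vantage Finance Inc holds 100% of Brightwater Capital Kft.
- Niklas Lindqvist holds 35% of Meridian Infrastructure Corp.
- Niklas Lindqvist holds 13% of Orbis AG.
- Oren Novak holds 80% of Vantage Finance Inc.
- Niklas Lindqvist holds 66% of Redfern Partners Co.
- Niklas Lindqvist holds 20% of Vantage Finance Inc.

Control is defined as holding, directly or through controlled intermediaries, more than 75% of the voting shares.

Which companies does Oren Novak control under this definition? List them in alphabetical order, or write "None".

Brightwater Capital Kft, Vantage Finance Inc

Oren holds 80% of Vantage, so Oren controls Vantage.
Vantage holds 100% of Brightwater, so Oren controls Brightwater.
No other company's threshold is met.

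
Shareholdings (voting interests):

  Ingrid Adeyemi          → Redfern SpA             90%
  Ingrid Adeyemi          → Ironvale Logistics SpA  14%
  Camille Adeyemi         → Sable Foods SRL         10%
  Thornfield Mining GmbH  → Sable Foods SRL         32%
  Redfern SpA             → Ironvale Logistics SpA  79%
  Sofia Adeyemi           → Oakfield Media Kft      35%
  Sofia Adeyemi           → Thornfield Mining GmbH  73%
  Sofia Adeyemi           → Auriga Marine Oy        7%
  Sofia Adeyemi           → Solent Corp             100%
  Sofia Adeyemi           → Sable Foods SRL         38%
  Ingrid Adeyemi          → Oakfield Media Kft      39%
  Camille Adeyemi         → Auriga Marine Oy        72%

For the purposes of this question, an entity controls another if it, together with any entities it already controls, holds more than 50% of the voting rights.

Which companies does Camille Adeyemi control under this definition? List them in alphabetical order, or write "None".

Auriga Marine Oy

Camille holds 72% of Auriga, so Camille controls Auriga.
No other company's threshold is met.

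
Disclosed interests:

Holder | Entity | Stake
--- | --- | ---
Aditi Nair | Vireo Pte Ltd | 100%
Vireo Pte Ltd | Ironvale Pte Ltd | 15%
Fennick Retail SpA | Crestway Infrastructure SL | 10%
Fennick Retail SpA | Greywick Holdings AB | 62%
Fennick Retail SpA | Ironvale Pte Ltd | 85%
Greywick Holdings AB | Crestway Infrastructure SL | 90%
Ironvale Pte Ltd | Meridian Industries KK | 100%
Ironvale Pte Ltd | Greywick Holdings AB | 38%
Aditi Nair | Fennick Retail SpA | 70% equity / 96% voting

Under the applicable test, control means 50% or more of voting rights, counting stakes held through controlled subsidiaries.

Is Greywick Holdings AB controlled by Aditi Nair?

Yes

Aditi holds 100% of Vireo, so Aditi controls Vireo.
Aditi holds 96% of Fennick, so Aditi controls Fennick.
Fennick and Vireo together hold 85% + 15% = 100% of Ironvale, so Aditi controls Ironvale.
Ironvale and Fennick together hold 38% + 62% = 100% of Greywick, so Aditi controls Greywick.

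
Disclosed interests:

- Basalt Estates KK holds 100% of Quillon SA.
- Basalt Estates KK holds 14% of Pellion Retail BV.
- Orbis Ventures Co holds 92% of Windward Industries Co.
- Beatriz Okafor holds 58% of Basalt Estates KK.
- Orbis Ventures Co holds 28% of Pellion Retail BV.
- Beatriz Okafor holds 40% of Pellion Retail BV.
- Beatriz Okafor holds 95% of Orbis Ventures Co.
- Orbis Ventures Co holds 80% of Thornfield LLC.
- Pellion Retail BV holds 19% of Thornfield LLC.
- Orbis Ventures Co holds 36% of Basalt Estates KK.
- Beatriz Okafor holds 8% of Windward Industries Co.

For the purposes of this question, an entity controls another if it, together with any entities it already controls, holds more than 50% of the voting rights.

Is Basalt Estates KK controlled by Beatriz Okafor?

Yes

Beatriz holds 95% of Orbis, so Beatriz controls Orbis.
Beatriz and Orbis together hold 58% + 36% = 94% of Basalt, so Beatriz controls Basalt.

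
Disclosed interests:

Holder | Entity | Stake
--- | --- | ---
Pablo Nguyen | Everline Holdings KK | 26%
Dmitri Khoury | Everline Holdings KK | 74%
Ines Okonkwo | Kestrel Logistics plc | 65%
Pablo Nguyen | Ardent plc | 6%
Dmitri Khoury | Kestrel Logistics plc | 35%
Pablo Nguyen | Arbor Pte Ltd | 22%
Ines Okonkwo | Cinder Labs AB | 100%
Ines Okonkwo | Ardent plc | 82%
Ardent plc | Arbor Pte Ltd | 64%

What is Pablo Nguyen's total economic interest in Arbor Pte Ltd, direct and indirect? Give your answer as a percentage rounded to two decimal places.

25.84%

Pablo reaches Arbor along 2 paths.
Via Ardent: 6% × 64% = 3.84%.
Direct stake: 22% = 22%.
Total: 3.84% + 22% = 25.84%.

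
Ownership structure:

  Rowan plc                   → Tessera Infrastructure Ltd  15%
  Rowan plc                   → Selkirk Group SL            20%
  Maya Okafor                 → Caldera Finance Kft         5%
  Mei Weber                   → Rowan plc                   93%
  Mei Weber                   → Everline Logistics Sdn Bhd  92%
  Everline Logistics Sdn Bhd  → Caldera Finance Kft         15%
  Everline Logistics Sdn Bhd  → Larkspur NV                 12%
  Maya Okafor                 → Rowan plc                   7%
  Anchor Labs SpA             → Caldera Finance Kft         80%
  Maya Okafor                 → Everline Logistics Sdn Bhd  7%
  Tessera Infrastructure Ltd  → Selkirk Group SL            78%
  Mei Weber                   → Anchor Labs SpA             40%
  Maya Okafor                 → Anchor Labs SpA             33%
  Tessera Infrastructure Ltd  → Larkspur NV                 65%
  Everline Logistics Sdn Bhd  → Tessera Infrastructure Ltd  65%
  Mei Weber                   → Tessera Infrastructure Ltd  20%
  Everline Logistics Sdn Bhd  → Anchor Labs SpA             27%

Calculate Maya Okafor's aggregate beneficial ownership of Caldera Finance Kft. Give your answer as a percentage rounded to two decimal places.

Maya reaches Caldera along 4 paths.
Via Everline → Anchor: 7% × 27% × 80% = 1.512%.
Via Anchor: 33% × 80% = 26.4%.
Direct stake: 5% = 5%.
Via Everline: 7% × 15% = 1.05%.
Total: 1.512% + 26.4% + 5% + 1.05% = 33.962%.
Rounded: 33.96%.

33.96%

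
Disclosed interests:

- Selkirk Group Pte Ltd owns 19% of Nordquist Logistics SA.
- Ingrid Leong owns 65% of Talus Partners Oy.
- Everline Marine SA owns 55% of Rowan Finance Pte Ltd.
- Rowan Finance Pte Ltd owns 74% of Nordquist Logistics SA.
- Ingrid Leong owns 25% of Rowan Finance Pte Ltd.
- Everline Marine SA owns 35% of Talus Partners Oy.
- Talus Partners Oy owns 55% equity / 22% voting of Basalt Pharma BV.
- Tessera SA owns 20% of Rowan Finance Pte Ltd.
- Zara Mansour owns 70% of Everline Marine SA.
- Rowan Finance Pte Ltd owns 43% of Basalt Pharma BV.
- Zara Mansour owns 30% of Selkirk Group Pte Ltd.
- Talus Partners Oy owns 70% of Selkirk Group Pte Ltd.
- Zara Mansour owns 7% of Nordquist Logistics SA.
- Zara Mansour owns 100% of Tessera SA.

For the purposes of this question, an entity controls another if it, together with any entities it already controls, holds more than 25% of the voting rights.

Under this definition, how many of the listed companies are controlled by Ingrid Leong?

Ingrid holds 65% of Talus, so Ingrid controls Talus.
Talus holds 70% of Selkirk, so Ingrid controls Selkirk.
No other company's threshold is met.
Ingrid controls 2 companies.

2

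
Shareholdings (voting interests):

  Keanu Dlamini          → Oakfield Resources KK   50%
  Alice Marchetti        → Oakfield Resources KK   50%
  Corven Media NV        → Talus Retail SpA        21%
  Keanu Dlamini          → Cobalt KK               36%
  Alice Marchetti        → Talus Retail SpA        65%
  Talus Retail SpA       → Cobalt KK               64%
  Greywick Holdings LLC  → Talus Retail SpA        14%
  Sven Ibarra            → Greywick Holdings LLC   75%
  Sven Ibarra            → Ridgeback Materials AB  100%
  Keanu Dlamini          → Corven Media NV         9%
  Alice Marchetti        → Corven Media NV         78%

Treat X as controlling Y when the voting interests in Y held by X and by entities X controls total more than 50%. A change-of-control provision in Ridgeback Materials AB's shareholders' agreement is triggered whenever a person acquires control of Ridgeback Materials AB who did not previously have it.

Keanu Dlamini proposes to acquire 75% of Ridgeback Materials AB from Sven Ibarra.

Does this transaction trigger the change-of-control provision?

The purchase adds only to Keanu's holdings (Sven's stake shrinks), so Keanu is the only person who could newly come to control Ridgeback.
Keanu's largest direct stake is 50% in Oakfield, which does not meet the threshold, so Keanu controls no company.
Neither Keanu nor any entity Keanu controls holds any voting interest in Ridgeback.
So before the transaction, Keanu does not control Ridgeback.
After the purchase, Keanu holds 75% of Ridgeback directly, and Sven's stake falls to 25%.
Keanu holds 75% of Ridgeback, so Keanu controls Ridgeback.
Keanu did not control Ridgeback before and does after, so the clause is triggered.

Yes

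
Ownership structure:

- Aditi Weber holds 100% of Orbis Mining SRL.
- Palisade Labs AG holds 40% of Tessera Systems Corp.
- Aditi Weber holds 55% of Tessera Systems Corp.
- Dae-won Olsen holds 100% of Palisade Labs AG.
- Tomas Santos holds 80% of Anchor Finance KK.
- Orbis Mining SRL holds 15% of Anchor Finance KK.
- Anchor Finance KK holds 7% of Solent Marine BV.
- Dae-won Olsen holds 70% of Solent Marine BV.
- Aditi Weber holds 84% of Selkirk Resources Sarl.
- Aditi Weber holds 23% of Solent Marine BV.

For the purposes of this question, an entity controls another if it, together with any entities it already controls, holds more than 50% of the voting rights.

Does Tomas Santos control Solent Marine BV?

Tomas holds 80% of Anchor, so Tomas controls Anchor.
In Solent, Tomas's side holds only 7%, not > 50%.
So Tomas does not control Solent.

No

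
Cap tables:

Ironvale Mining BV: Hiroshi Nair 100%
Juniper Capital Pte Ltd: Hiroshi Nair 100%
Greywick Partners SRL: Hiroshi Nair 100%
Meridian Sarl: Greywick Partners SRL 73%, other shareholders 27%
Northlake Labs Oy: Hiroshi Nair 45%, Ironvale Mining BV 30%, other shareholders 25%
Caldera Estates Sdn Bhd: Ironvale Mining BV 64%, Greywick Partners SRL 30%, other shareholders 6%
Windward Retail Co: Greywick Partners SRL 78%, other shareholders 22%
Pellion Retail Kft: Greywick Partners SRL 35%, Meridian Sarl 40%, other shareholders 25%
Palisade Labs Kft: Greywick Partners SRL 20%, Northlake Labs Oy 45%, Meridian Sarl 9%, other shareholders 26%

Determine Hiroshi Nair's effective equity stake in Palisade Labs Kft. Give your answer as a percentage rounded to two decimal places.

60.32%

Hiroshi reaches Palisade along 4 paths.
Via Greywick: 100% × 20% = 20%.
Via Northlake: 45% × 45% = 20.25%.
Via Ironvale → Northlake: 100% × 30% × 45% = 13.5%.
Via Greywick → Meridian: 100% × 73% × 9% = 6.57%.
Total: 20% + 20.25% + 13.5% + 6.57% = 60.32%.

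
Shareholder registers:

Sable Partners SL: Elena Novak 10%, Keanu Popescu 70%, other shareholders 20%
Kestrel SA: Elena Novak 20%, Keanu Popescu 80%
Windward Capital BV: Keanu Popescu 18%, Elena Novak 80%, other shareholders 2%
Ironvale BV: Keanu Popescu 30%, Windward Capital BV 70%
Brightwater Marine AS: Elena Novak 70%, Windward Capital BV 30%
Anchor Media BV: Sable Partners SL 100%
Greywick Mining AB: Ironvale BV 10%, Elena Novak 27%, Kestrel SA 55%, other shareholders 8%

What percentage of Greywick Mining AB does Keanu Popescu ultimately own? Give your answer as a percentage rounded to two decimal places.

48.26%

Keanu reaches Greywick along 3 paths.
Via Ironvale: 30% × 10% = 3%.
Via Windward → Ironvale: 18% × 70% × 10% = 1.26%.
Via Kestrel: 80% × 55% = 44%.
Total: 3% + 1.26% + 44% = 48.26%.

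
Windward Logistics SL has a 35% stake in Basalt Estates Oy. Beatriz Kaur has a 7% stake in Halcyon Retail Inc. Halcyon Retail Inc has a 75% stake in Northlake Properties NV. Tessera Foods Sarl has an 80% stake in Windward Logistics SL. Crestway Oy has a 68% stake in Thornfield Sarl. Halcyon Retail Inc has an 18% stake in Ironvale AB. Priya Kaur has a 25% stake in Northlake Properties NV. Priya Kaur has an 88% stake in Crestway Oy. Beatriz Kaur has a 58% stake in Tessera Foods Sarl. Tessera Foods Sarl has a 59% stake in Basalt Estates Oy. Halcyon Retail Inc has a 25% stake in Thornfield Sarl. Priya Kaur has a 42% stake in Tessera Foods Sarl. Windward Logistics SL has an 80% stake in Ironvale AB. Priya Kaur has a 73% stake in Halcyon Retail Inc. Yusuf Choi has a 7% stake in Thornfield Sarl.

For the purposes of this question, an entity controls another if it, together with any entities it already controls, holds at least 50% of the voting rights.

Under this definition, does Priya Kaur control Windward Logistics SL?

No

Priya holds 73% of Halcyon, so Priya controls Halcyon.
Priya holds 88% of Crestway, so Priya controls Crestway.
Priya and Halcyon together hold 25% + 75% = 100% of Northlake, so Priya controls Northlake.
Crestway and Halcyon together hold 68% + 25% = 93% of Thornfield, so Priya controls Thornfield.
Neither Priya nor any entity Priya controls holds any voting interest in Windward.
So Priya does not control Windward.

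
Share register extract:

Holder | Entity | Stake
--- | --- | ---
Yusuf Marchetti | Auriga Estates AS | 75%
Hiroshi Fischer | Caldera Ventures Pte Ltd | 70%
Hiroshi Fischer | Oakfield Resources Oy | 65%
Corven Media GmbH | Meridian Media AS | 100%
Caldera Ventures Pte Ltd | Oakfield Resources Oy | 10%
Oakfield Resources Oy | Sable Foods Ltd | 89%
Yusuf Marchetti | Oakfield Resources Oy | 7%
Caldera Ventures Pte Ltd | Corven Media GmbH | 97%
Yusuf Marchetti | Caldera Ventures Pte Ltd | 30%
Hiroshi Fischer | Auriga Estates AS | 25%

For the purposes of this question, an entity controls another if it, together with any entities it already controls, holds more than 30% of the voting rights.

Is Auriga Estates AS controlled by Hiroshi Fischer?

No

Hiroshi holds 70% of Caldera, so Hiroshi controls Caldera.
Hiroshi and Caldera together hold 65% + 10% = 75% of Oakfield, so Hiroshi controls Oakfield.
Caldera holds 97% of Corven, so Hiroshi controls Corven.
Oakfield holds 89% of Sable, so Hiroshi controls Sable.
Corven holds 100% of Meridian, so Hiroshi controls Meridian.
In Auriga, Hiroshi's side holds only 25%, not > 30%.
So Hiroshi does not control Auriga.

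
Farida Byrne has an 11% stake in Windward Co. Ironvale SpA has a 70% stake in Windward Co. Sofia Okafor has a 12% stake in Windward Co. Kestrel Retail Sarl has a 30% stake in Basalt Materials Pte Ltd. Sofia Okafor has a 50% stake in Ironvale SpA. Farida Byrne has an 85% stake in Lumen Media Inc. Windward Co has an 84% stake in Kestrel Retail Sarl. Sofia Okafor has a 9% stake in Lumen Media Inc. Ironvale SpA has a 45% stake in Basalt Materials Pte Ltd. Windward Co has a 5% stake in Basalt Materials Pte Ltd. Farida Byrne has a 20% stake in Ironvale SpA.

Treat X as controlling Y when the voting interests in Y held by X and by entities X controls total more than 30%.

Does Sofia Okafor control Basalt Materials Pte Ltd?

Yes

Sofia holds 50% of Ironvale, so Sofia controls Ironvale.
Sofia and Ironvale together hold 12% + 70% = 82% of Windward, so Sofia controls Windward.
Windward holds 84% of Kestrel, so Sofia controls Kestrel.
Kestrel and Ironvale and Windward together hold 30% + 45% + 5% = 80% of Basalt, so Sofia controls Basalt.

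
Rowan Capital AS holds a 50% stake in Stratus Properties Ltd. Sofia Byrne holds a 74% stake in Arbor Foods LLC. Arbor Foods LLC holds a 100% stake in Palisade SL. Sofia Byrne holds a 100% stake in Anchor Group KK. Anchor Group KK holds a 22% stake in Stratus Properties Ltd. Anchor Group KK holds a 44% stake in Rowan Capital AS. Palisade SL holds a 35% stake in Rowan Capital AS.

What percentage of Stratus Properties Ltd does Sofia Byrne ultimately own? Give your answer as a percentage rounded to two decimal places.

Sofia reaches Stratus along 3 paths.
Via Anchor: 100% × 22% = 22%.
Via Arbor → Palisade → Rowan: 74% × 100% × 35% × 50% = 12.95%.
Via Anchor → Rowan: 100% × 44% × 50% = 22%.
Total: 22% + 12.95% + 22% = 56.95%.

56.95%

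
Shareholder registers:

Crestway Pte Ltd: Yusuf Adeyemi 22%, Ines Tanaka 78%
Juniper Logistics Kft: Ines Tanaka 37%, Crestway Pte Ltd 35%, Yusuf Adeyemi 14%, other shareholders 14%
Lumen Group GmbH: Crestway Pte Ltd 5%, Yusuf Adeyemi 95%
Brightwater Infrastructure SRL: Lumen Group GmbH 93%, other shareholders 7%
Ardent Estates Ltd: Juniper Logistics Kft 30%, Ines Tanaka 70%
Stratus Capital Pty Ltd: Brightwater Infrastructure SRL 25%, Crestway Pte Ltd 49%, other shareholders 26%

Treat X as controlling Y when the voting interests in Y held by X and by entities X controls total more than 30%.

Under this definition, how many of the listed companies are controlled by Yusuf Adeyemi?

2

Yusuf holds 95% of Lumen, so Yusuf controls Lumen.
Lumen holds 93% of Brightwater, so Yusuf controls Brightwater.
No other company's threshold is met.
Yusuf controls 2 companies.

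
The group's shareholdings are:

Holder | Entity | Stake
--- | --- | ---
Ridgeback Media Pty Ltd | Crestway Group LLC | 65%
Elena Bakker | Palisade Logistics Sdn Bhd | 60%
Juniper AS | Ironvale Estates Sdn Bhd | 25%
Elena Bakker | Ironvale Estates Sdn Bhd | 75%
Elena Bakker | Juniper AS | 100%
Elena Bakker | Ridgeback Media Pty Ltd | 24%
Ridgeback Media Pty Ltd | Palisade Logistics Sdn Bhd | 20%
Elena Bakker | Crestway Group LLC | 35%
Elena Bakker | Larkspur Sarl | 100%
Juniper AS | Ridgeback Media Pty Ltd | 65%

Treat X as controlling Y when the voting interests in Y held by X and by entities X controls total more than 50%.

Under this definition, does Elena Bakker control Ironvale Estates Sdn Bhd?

Elena holds 100% of Juniper, so Elena controls Juniper.
Elena and Juniper together hold 75% + 25% = 100% of Ironvale, so Elena controls Ironvale.

Yes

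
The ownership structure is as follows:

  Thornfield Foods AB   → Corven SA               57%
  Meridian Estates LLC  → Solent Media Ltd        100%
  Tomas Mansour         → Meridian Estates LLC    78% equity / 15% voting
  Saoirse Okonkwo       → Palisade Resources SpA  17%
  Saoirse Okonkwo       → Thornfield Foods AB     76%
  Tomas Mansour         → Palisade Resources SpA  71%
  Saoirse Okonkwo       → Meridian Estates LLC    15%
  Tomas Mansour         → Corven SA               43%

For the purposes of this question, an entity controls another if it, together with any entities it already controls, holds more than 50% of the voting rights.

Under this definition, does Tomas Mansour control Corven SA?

No

Tomas holds 71% of Palisade, so Tomas controls Palisade.
In Corven, Tomas's side holds only 43%, not > 50%.
So Tomas does not control Corven.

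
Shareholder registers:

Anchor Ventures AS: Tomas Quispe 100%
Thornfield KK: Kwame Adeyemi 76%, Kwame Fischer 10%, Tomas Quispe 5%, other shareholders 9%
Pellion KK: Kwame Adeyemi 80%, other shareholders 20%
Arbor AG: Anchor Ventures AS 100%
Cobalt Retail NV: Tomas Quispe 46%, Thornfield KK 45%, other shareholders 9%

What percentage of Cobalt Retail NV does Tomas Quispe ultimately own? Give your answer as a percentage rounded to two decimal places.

48.25%

Tomas reaches Cobalt along 2 paths.
Direct stake: 46% = 46%.
Via Thornfield: 5% × 45% = 2.25%.
Total: 46% + 2.25% = 48.25%.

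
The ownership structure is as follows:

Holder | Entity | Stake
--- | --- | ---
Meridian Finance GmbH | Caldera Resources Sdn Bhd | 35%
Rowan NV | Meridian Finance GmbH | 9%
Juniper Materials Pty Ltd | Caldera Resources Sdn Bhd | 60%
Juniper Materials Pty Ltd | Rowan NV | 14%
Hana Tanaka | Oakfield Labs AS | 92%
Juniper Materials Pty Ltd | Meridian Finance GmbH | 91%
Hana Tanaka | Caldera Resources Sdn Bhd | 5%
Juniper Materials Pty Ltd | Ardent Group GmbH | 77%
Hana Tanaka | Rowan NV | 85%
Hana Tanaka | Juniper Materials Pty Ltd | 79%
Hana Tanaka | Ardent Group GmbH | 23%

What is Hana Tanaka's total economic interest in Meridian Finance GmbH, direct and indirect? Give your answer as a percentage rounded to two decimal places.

80.54%

Hana reaches Meridian along 3 paths.
Via Juniper: 79% × 91% = 71.89%.
Via Juniper → Rowan: 79% × 14% × 9% = 0.9954%.
Via Rowan: 85% × 9% = 7.65%.
Total: 71.89% + 0.9954% + 7.65% = 80.5354%.
Rounded: 80.54%.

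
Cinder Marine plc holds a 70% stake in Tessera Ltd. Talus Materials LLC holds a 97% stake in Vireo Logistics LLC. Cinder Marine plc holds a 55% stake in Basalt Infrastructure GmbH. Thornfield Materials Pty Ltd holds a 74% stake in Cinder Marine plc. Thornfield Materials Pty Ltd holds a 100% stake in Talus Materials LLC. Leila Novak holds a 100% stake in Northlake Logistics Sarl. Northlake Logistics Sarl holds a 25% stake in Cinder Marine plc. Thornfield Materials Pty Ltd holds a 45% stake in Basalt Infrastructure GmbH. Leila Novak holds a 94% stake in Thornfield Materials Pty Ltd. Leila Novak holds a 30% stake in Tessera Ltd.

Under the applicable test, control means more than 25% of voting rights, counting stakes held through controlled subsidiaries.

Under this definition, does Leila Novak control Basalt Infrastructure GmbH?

Yes

Leila holds 100% of Northlake, so Leila controls Northlake.
Leila holds 94% of Thornfield, so Leila controls Thornfield.
Northlake and Thornfield together hold 25% + 74% = 99% of Cinder, so Leila controls Cinder.
Thornfield and Cinder together hold 45% + 55% = 100% of Basalt, so Leila controls Basalt.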